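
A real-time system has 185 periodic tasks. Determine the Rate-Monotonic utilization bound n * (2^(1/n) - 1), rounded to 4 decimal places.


Compute 2^(1/185) = 1.0037537693
Subtract 1: 1.0037537693 - 1 = 0.0037537693
Multiply by n: 185 * 0.0037537693 = 0.6944473205
Round to 4 dp: 0.6944

0.6944


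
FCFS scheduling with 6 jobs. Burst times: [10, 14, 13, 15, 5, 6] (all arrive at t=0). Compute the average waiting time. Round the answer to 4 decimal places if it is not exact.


FCFS order (as given): [10, 14, 13, 15, 5, 6]
Waiting times:
  Job 1: wait = 0
  Job 2: wait = 10
  Job 3: wait = 24
  Job 4: wait = 37
  Job 5: wait = 52
  Job 6: wait = 57
Sum of waiting times = 180
Average waiting time = 180/6 = 30.0

30.0


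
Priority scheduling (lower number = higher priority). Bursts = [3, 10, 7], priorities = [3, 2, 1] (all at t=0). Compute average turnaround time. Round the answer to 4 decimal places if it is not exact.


Sort by priority (ascending = highest first):
Order: [(1, 7), (2, 10), (3, 3)]
Completion times:
  Priority 1, burst=7, C=7
  Priority 2, burst=10, C=17
  Priority 3, burst=3, C=20
Average turnaround = 44/3 = 14.6667

14.6667


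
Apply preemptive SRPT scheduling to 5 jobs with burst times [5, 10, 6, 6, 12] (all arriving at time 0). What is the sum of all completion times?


Since all jobs arrive at t=0, SRPT equals SPT ordering.
SPT order: [5, 6, 6, 10, 12]
Completion times:
  Job 1: p=5, C=5
  Job 2: p=6, C=11
  Job 3: p=6, C=17
  Job 4: p=10, C=27
  Job 5: p=12, C=39
Total completion time = 5 + 11 + 17 + 27 + 39 = 99

99


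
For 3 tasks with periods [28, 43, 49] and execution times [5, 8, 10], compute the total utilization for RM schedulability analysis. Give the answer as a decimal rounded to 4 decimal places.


Compute individual utilizations (exact fractions):
  Task 1: C/T = 5/28 (approx. 0.1786)
  Task 2: C/T = 8/43 (approx. 0.186)
  Task 3: C/T = 10/49 (approx. 0.2041)
Total utilization U = 5/28 + 8/43 + 10/49 = 4793/8428
Rounded to 4 decimal places: U = 0.5687
RM (Liu & Layland) bound for 3 tasks = 0.779763; compare with U = 4793/8428 (approx. 0.568700)
U <= bound, so schedulable by RM sufficient condition.

0.5687


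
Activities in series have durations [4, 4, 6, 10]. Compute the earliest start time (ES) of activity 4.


Activity 4 starts after activities 1 through 3 complete.
Predecessor durations: [4, 4, 6]
ES = 4 + 4 + 6 = 14

14


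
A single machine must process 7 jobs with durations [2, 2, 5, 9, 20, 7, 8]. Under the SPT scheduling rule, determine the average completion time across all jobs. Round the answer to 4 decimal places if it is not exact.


Sort jobs by processing time (SPT order): [2, 2, 5, 7, 8, 9, 20]
Compute completion times sequentially:
  Job 1: processing = 2, completes at 2
  Job 2: processing = 2, completes at 4
  Job 3: processing = 5, completes at 9
  Job 4: processing = 7, completes at 16
  Job 5: processing = 8, completes at 24
  Job 6: processing = 9, completes at 33
  Job 7: processing = 20, completes at 53
Sum of completion times = 141
Average completion time = 141/7 = 20.1429

20.1429


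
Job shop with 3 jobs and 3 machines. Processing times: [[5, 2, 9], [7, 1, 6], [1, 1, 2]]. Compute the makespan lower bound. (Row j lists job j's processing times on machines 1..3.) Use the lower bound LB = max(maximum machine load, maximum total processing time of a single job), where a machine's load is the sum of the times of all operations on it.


Machine loads:
  Machine 1: 5 + 7 + 1 = 13
  Machine 2: 2 + 1 + 1 = 4
  Machine 3: 9 + 6 + 2 = 17
Max machine load = 17
Job totals:
  Job 1: 16
  Job 2: 14
  Job 3: 4
Max job total = 16
Lower bound = max(17, 16) = 17

17


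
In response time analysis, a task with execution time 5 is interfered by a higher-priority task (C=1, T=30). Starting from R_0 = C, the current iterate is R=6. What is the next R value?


R_next = C + ceil(R_prev / T_hp) * C_hp
ceil(6 / 30) = ceil(0.2) = 1
Interference = 1 * 1 = 1
R_next = 5 + 1 = 6
R_next = R_prev, so the iteration has converged (response time = 6).

6


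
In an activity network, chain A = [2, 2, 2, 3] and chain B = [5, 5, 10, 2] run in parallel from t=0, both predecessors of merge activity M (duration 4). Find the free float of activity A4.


ES(A4) = sum of predecessors on chain A = 6
EF(A4) = ES + duration = 6 + 3 = 9
Successor of A4 is M. ES(M) = max(sum(A), sum(B)) = max(9, 22) = 22
Free float = ES(successor) - EF(current) = 22 - 9 = 13

13


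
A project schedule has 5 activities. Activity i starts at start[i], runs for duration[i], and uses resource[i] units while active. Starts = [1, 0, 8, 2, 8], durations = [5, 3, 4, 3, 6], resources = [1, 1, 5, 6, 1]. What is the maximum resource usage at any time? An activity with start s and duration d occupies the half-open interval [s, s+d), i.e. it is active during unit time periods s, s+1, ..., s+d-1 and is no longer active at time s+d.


Each activity i is active on [start_i, start_i + duration_i).
Compute total resource usage per time slot:
  t=0: active resources = [1], total = 1
  t=1: active resources = [1, 1], total = 2
  t=2: active resources = [1, 1, 6], total = 8
  t=3: active resources = [1, 6], total = 7
  t=4: active resources = [1, 6], total = 7
  t=5: active resources = [1], total = 1
  t=6: active resources = [], total = 0
  t=7: active resources = [], total = 0
  t=8: active resources = [5, 1], total = 6
  t=9: active resources = [5, 1], total = 6
  t=10: active resources = [5, 1], total = 6
  t=11: active resources = [5, 1], total = 6
  t=12: active resources = [1], total = 1
  t=13: active resources = [1], total = 1
Peak resource demand = 8

8


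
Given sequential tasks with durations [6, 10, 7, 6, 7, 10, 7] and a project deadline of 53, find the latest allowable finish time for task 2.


LF(activity 2) = deadline - sum of successor durations
Successors: activities 3 through 7 with durations [7, 6, 7, 10, 7]
Sum of successor durations = 37
LF = 53 - 37 = 16

16


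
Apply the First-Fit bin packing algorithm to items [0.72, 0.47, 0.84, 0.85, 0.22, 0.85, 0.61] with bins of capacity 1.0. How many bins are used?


Place items sequentially using First-Fit:
  Item 0.72 -> new Bin 1
  Item 0.47 -> new Bin 2
  Item 0.84 -> new Bin 3
  Item 0.85 -> new Bin 4
  Item 0.22 -> Bin 1 (now 0.94)
  Item 0.85 -> new Bin 5
  Item 0.61 -> new Bin 6
Total bins used = 6

6


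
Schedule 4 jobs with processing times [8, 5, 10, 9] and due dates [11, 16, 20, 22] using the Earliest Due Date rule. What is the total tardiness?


Sort by due date (EDD order): [(8, 11), (5, 16), (10, 20), (9, 22)]
Compute completion times and tardiness:
  Job 1: p=8, d=11, C=8, tardiness=max(0,8-11)=0
  Job 2: p=5, d=16, C=13, tardiness=max(0,13-16)=0
  Job 3: p=10, d=20, C=23, tardiness=max(0,23-20)=3
  Job 4: p=9, d=22, C=32, tardiness=max(0,32-22)=10
Total tardiness = 13

13


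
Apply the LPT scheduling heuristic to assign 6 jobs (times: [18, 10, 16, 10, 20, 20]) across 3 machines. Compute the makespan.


Sort jobs in decreasing order (LPT): [20, 20, 18, 16, 10, 10]
Assign each job to the least loaded machine:
  Machine 1: jobs [20, 10], load = 30
  Machine 2: jobs [20, 10], load = 30
  Machine 3: jobs [18, 16], load = 34
Makespan = max load = 34

34


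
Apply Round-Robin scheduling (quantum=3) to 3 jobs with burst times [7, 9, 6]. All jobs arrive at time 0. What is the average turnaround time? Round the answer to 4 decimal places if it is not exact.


Time quantum = 3
Execution trace:
  J1 runs 3 units, time = 3
  J2 runs 3 units, time = 6
  J3 runs 3 units, time = 9
  J1 runs 3 units, time = 12
  J2 runs 3 units, time = 15
  J3 runs 3 units, time = 18
  J1 runs 1 units, time = 19
  J2 runs 3 units, time = 22
Finish times: [19, 22, 18]
Average turnaround = 59/3 = 19.6667

19.6667


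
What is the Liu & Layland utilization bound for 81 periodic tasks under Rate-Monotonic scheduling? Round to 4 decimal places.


Compute 2^(1/81) = 1.0085940916
Subtract 1: 1.0085940916 - 1 = 0.0085940916
Multiply by n: 81 * 0.0085940916 = 0.6961214196
Round to 4 dp: 0.6961

0.6961


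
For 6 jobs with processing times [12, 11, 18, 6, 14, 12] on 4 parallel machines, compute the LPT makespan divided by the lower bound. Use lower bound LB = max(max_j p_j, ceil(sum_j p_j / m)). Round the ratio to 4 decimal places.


LPT order: [18, 14, 12, 12, 11, 6]
Machine loads after assignment: [18, 14, 23, 18]
LPT makespan = 23
Lower bound = max(max_job, ceil(total/4)) = max(18, 19) = 19
Ratio = 23 / 19 = 1.2105

1.2105


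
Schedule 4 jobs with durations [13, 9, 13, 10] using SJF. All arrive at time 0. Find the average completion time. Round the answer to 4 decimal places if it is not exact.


SJF order (ascending): [9, 10, 13, 13]
Completion times:
  Job 1: burst=9, C=9
  Job 2: burst=10, C=19
  Job 3: burst=13, C=32
  Job 4: burst=13, C=45
Average completion = 105/4 = 26.25

26.25


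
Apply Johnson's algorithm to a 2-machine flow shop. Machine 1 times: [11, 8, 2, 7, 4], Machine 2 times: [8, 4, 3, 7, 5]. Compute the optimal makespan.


Apply Johnson's rule:
  Group 1 (a <= b): [(3, 2, 3), (5, 4, 5), (4, 7, 7)]
  Group 2 (a > b): [(1, 11, 8), (2, 8, 4)]
Optimal job order: [3, 5, 4, 1, 2]
Schedule:
  Job 3: M1 done at 2, M2 done at 5
  Job 5: M1 done at 6, M2 done at 11
  Job 4: M1 done at 13, M2 done at 20
  Job 1: M1 done at 24, M2 done at 32
  Job 2: M1 done at 32, M2 done at 36
Makespan = 36

36


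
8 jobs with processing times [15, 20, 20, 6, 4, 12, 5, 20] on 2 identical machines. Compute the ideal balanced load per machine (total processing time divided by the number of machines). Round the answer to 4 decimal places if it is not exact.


Total processing time = 15 + 20 + 20 + 6 + 4 + 12 + 5 + 20 = 102
Number of machines = 2
Ideal balanced load = 102 / 2 = 51.0

51.0


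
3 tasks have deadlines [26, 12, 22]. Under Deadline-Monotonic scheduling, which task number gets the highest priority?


Sort tasks by relative deadline (ascending):
  Task 2: deadline = 12
  Task 3: deadline = 22
  Task 1: deadline = 26
Priority order (highest first): [2, 3, 1]
Highest priority task = 2

2


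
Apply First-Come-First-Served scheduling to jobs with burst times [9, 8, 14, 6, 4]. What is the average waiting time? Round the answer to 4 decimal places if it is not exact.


FCFS order (as given): [9, 8, 14, 6, 4]
Waiting times:
  Job 1: wait = 0
  Job 2: wait = 9
  Job 3: wait = 17
  Job 4: wait = 31
  Job 5: wait = 37
Sum of waiting times = 94
Average waiting time = 94/5 = 18.8

18.8


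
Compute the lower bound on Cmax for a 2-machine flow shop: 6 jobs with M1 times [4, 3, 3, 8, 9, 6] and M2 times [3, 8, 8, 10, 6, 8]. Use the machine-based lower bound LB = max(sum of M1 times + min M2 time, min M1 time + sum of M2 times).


LB1 = sum(M1 times) + min(M2 times) = 33 + 3 = 36
LB2 = min(M1 times) + sum(M2 times) = 3 + 43 = 46
Lower bound = max(LB1, LB2) = max(36, 46) = 46

46


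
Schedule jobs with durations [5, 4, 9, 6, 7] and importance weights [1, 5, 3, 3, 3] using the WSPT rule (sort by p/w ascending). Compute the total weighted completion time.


Compute p/w ratios and sort ascending (WSPT): [(4, 5), (6, 3), (7, 3), (9, 3), (5, 1)]
Compute weighted completion times:
  Job (p=4,w=5): C=4, w*C=5*4=20
  Job (p=6,w=3): C=10, w*C=3*10=30
  Job (p=7,w=3): C=17, w*C=3*17=51
  Job (p=9,w=3): C=26, w*C=3*26=78
  Job (p=5,w=1): C=31, w*C=1*31=31
Total weighted completion time = 210

210


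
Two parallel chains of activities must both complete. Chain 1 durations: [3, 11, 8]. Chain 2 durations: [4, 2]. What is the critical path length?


Path A total = 3 + 11 + 8 = 22
Path B total = 4 + 2 = 6
Critical path = longest path = max(22, 6) = 22

22


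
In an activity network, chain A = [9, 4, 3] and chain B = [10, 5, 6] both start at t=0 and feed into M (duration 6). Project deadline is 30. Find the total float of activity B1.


Forward pass: ES(B1) = sum of predecessors on chain B = 0
EF = ES + duration = 0 + 10 = 10
Backward pass: LF(M) = deadline = 30; LS(M) = 30 - 6 = 24
LF(B1) = LS(M) - sum(successors on chain B) = 24 - 11 = 13
LS = LF - duration = 13 - 10 = 3
Total float = LS - ES = 3 - 0 = 3

3


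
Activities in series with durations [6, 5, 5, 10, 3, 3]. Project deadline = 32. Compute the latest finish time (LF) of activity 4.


LF(activity 4) = deadline - sum of successor durations
Successors: activities 5 through 6 with durations [3, 3]
Sum of successor durations = 6
LF = 32 - 6 = 26

26


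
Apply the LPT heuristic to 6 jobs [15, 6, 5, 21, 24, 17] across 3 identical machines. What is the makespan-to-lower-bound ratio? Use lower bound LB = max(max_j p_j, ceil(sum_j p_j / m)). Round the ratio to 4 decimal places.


LPT order: [24, 21, 17, 15, 6, 5]
Machine loads after assignment: [29, 27, 32]
LPT makespan = 32
Lower bound = max(max_job, ceil(total/3)) = max(24, 30) = 30
Ratio = 32 / 30 = 1.0667

1.0667


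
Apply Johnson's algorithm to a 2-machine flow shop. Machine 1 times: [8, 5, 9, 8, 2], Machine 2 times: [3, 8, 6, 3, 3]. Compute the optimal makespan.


Apply Johnson's rule:
  Group 1 (a <= b): [(5, 2, 3), (2, 5, 8)]
  Group 2 (a > b): [(3, 9, 6), (1, 8, 3), (4, 8, 3)]
Optimal job order: [5, 2, 3, 1, 4]
Schedule:
  Job 5: M1 done at 2, M2 done at 5
  Job 2: M1 done at 7, M2 done at 15
  Job 3: M1 done at 16, M2 done at 22
  Job 1: M1 done at 24, M2 done at 27
  Job 4: M1 done at 32, M2 done at 35
Makespan = 35

35


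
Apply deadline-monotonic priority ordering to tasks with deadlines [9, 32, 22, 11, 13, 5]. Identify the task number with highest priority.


Sort tasks by relative deadline (ascending):
  Task 6: deadline = 5
  Task 1: deadline = 9
  Task 4: deadline = 11
  Task 5: deadline = 13
  Task 3: deadline = 22
  Task 2: deadline = 32
Priority order (highest first): [6, 1, 4, 5, 3, 2]
Highest priority task = 6

6


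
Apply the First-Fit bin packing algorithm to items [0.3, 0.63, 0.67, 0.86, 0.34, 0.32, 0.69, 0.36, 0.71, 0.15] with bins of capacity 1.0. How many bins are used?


Place items sequentially using First-Fit:
  Item 0.3 -> new Bin 1
  Item 0.63 -> Bin 1 (now 0.93)
  Item 0.67 -> new Bin 2
  Item 0.86 -> new Bin 3
  Item 0.34 -> new Bin 4
  Item 0.32 -> Bin 2 (now 0.99)
  Item 0.69 -> new Bin 5
  Item 0.36 -> Bin 4 (now 0.7)
  Item 0.71 -> new Bin 6
  Item 0.15 -> Bin 4 (now 0.85)
Total bins used = 6

6


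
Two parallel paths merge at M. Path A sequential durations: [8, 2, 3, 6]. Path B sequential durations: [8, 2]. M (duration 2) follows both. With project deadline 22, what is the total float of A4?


Forward pass: ES(A4) = sum of predecessors on chain A = 13
EF = ES + duration = 13 + 6 = 19
Backward pass: LF(M) = deadline = 22; LS(M) = 22 - 2 = 20
LF(A4) = LS(M) - sum(successors on chain A) = 20 - 0 = 20
LS = LF - duration = 20 - 6 = 14
Total float = LS - ES = 14 - 13 = 1

1


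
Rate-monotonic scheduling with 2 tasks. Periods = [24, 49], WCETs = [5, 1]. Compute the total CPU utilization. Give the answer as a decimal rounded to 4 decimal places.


Compute individual utilizations (exact fractions):
  Task 1: C/T = 5/24 (approx. 0.2083)
  Task 2: C/T = 1/49 (approx. 0.0204)
Total utilization U = 5/24 + 1/49 = 269/1176
Rounded to 4 decimal places: U = 0.2287
RM (Liu & Layland) bound for 2 tasks = 0.828427; compare with U = 269/1176 (approx. 0.228741)
U <= bound, so schedulable by RM sufficient condition.

0.2287


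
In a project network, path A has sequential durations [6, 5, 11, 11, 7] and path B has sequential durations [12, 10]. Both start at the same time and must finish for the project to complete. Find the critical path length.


Path A total = 6 + 5 + 11 + 11 + 7 = 40
Path B total = 12 + 10 = 22
Critical path = longest path = max(40, 22) = 40

40


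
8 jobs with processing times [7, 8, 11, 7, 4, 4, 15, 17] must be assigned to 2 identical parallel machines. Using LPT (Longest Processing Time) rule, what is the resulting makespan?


Sort jobs in decreasing order (LPT): [17, 15, 11, 8, 7, 7, 4, 4]
Assign each job to the least loaded machine:
  Machine 1: jobs [17, 8, 7, 4], load = 36
  Machine 2: jobs [15, 11, 7, 4], load = 37
Makespan = max load = 37

37


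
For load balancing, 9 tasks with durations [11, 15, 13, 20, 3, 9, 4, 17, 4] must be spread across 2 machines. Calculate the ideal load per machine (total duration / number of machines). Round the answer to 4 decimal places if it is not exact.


Total processing time = 11 + 15 + 13 + 20 + 3 + 9 + 4 + 17 + 4 = 96
Number of machines = 2
Ideal balanced load = 96 / 2 = 48.0

48.0


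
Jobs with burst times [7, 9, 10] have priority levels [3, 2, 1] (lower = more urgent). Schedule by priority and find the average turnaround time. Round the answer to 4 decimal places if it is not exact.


Sort by priority (ascending = highest first):
Order: [(1, 10), (2, 9), (3, 7)]
Completion times:
  Priority 1, burst=10, C=10
  Priority 2, burst=9, C=19
  Priority 3, burst=7, C=26
Average turnaround = 55/3 = 18.3333

18.3333


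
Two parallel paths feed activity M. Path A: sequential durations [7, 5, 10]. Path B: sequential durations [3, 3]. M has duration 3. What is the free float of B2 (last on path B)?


ES(B2) = sum of predecessors on chain B = 3
EF(B2) = ES + duration = 3 + 3 = 6
Successor of B2 is M. ES(M) = max(sum(A), sum(B)) = max(22, 6) = 22
Free float = ES(successor) - EF(current) = 22 - 6 = 16

16


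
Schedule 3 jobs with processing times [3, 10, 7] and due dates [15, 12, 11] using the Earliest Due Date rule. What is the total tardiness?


Sort by due date (EDD order): [(7, 11), (10, 12), (3, 15)]
Compute completion times and tardiness:
  Job 1: p=7, d=11, C=7, tardiness=max(0,7-11)=0
  Job 2: p=10, d=12, C=17, tardiness=max(0,17-12)=5
  Job 3: p=3, d=15, C=20, tardiness=max(0,20-15)=5
Total tardiness = 10

10


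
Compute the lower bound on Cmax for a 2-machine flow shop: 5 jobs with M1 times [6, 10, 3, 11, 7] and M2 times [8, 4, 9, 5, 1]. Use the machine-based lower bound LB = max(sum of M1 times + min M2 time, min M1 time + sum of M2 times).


LB1 = sum(M1 times) + min(M2 times) = 37 + 1 = 38
LB2 = min(M1 times) + sum(M2 times) = 3 + 27 = 30
Lower bound = max(LB1, LB2) = max(38, 30) = 38

38


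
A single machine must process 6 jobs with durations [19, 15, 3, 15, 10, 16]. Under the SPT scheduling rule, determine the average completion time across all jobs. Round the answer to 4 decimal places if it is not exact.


Sort jobs by processing time (SPT order): [3, 10, 15, 15, 16, 19]
Compute completion times sequentially:
  Job 1: processing = 3, completes at 3
  Job 2: processing = 10, completes at 13
  Job 3: processing = 15, completes at 28
  Job 4: processing = 15, completes at 43
  Job 5: processing = 16, completes at 59
  Job 6: processing = 19, completes at 78
Sum of completion times = 224
Average completion time = 224/6 = 37.3333

37.3333


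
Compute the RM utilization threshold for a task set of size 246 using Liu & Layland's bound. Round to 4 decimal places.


Compute 2^(1/246) = 1.0028216448
Subtract 1: 1.0028216448 - 1 = 0.0028216448
Multiply by n: 246 * 0.0028216448 = 0.6941246208
Round to 4 dp: 0.6941

0.6941


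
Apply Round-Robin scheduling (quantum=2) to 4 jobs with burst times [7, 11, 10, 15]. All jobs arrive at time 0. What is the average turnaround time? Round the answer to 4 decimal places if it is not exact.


Time quantum = 2
Execution trace:
  J1 runs 2 units, time = 2
  J2 runs 2 units, time = 4
  J3 runs 2 units, time = 6
  J4 runs 2 units, time = 8
  J1 runs 2 units, time = 10
  J2 runs 2 units, time = 12
  J3 runs 2 units, time = 14
  J4 runs 2 units, time = 16
  J1 runs 2 units, time = 18
  J2 runs 2 units, time = 20
  J3 runs 2 units, time = 22
  J4 runs 2 units, time = 24
  J1 runs 1 units, time = 25
  J2 runs 2 units, time = 27
  J3 runs 2 units, time = 29
  J4 runs 2 units, time = 31
  J2 runs 2 units, time = 33
  J3 runs 2 units, time = 35
  J4 runs 2 units, time = 37
  J2 runs 1 units, time = 38
  J4 runs 2 units, time = 40
  J4 runs 2 units, time = 42
  J4 runs 1 units, time = 43
Finish times: [25, 38, 35, 43]
Average turnaround = 141/4 = 35.25

35.25


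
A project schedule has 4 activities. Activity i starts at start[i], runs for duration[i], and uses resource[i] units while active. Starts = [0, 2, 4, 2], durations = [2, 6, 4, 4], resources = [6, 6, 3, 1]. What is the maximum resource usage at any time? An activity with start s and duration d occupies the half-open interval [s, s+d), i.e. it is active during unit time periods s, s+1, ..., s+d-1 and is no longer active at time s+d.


Each activity i is active on [start_i, start_i + duration_i).
Compute total resource usage per time slot:
  t=0: active resources = [6], total = 6
  t=1: active resources = [6], total = 6
  t=2: active resources = [6, 1], total = 7
  t=3: active resources = [6, 1], total = 7
  t=4: active resources = [6, 3, 1], total = 10
  t=5: active resources = [6, 3, 1], total = 10
  t=6: active resources = [6, 3], total = 9
  t=7: active resources = [6, 3], total = 9
Peak resource demand = 10

10


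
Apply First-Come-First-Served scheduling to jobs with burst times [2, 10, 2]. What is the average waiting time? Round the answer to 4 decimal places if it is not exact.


FCFS order (as given): [2, 10, 2]
Waiting times:
  Job 1: wait = 0
  Job 2: wait = 2
  Job 3: wait = 12
Sum of waiting times = 14
Average waiting time = 14/3 = 4.6667

4.6667


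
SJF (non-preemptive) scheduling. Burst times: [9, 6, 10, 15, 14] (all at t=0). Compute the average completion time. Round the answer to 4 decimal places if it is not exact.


SJF order (ascending): [6, 9, 10, 14, 15]
Completion times:
  Job 1: burst=6, C=6
  Job 2: burst=9, C=15
  Job 3: burst=10, C=25
  Job 4: burst=14, C=39
  Job 5: burst=15, C=54
Average completion = 139/5 = 27.8

27.8


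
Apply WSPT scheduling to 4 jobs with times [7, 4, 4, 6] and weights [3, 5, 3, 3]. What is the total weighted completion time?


Compute p/w ratios and sort ascending (WSPT): [(4, 5), (4, 3), (6, 3), (7, 3)]
Compute weighted completion times:
  Job (p=4,w=5): C=4, w*C=5*4=20
  Job (p=4,w=3): C=8, w*C=3*8=24
  Job (p=6,w=3): C=14, w*C=3*14=42
  Job (p=7,w=3): C=21, w*C=3*21=63
Total weighted completion time = 149

149


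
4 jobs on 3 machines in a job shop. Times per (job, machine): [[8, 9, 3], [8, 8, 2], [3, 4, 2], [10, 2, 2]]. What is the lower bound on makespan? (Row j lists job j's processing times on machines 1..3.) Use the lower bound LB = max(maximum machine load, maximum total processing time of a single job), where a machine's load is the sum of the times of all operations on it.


Machine loads:
  Machine 1: 8 + 8 + 3 + 10 = 29
  Machine 2: 9 + 8 + 4 + 2 = 23
  Machine 3: 3 + 2 + 2 + 2 = 9
Max machine load = 29
Job totals:
  Job 1: 20
  Job 2: 18
  Job 3: 9
  Job 4: 14
Max job total = 20
Lower bound = max(29, 20) = 29

29


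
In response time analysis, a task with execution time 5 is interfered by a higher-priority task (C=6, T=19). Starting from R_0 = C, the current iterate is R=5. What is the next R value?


R_next = C + ceil(R_prev / T_hp) * C_hp
ceil(5 / 19) = ceil(0.2632) = 1
Interference = 1 * 6 = 6
R_next = 5 + 6 = 11

11


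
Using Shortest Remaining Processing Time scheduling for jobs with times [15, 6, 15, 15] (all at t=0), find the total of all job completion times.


Since all jobs arrive at t=0, SRPT equals SPT ordering.
SPT order: [6, 15, 15, 15]
Completion times:
  Job 1: p=6, C=6
  Job 2: p=15, C=21
  Job 3: p=15, C=36
  Job 4: p=15, C=51
Total completion time = 6 + 21 + 36 + 51 = 114

114


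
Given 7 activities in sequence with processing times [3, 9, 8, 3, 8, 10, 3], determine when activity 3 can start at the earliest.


Activity 3 starts after activities 1 through 2 complete.
Predecessor durations: [3, 9]
ES = 3 + 9 = 12

12


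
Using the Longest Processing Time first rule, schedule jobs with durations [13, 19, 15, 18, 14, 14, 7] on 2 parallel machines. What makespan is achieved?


Sort jobs in decreasing order (LPT): [19, 18, 15, 14, 14, 13, 7]
Assign each job to the least loaded machine:
  Machine 1: jobs [19, 14, 14], load = 47
  Machine 2: jobs [18, 15, 13, 7], load = 53
Makespan = max load = 53

53


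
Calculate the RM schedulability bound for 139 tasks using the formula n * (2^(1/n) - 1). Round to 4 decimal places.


Compute 2^(1/139) = 1.0049991245
Subtract 1: 1.0049991245 - 1 = 0.0049991245
Multiply by n: 139 * 0.0049991245 = 0.6948783055
Round to 4 dp: 0.6949

0.6949


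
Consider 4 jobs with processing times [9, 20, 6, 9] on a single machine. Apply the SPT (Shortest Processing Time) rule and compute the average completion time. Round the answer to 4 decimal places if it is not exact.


Sort jobs by processing time (SPT order): [6, 9, 9, 20]
Compute completion times sequentially:
  Job 1: processing = 6, completes at 6
  Job 2: processing = 9, completes at 15
  Job 3: processing = 9, completes at 24
  Job 4: processing = 20, completes at 44
Sum of completion times = 89
Average completion time = 89/4 = 22.25

22.25


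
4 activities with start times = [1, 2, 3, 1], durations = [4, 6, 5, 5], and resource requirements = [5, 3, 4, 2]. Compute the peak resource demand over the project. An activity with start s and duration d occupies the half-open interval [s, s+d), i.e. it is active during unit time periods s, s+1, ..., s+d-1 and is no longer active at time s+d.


Each activity i is active on [start_i, start_i + duration_i).
Compute total resource usage per time slot:
  t=0: active resources = [], total = 0
  t=1: active resources = [5, 2], total = 7
  t=2: active resources = [5, 3, 2], total = 10
  t=3: active resources = [5, 3, 4, 2], total = 14
  t=4: active resources = [5, 3, 4, 2], total = 14
  t=5: active resources = [3, 4, 2], total = 9
  t=6: active resources = [3, 4], total = 7
  t=7: active resources = [3, 4], total = 7
Peak resource demand = 14

14


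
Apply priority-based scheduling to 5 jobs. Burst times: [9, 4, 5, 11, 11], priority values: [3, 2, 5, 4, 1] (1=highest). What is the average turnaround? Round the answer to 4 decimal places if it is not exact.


Sort by priority (ascending = highest first):
Order: [(1, 11), (2, 4), (3, 9), (4, 11), (5, 5)]
Completion times:
  Priority 1, burst=11, C=11
  Priority 2, burst=4, C=15
  Priority 3, burst=9, C=24
  Priority 4, burst=11, C=35
  Priority 5, burst=5, C=40
Average turnaround = 125/5 = 25.0

25.0


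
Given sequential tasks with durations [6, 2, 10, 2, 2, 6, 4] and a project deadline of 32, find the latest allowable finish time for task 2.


LF(activity 2) = deadline - sum of successor durations
Successors: activities 3 through 7 with durations [10, 2, 2, 6, 4]
Sum of successor durations = 24
LF = 32 - 24 = 8

8


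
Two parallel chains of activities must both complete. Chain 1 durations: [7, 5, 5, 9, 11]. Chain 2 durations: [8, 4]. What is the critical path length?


Path A total = 7 + 5 + 5 + 9 + 11 = 37
Path B total = 8 + 4 = 12
Critical path = longest path = max(37, 12) = 37

37


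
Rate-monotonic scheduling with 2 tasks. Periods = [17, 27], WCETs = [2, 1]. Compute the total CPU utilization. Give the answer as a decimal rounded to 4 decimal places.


Compute individual utilizations (exact fractions):
  Task 1: C/T = 2/17 (approx. 0.1176)
  Task 2: C/T = 1/27 (approx. 0.037)
Total utilization U = 2/17 + 1/27 = 71/459
Rounded to 4 decimal places: U = 0.1547
RM (Liu & Layland) bound for 2 tasks = 0.828427; compare with U = 71/459 (approx. 0.154684)
U <= bound, so schedulable by RM sufficient condition.

0.1547


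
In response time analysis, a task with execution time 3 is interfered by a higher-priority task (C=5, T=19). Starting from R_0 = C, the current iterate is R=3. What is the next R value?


R_next = C + ceil(R_prev / T_hp) * C_hp
ceil(3 / 19) = ceil(0.1579) = 1
Interference = 1 * 5 = 5
R_next = 3 + 5 = 8

8


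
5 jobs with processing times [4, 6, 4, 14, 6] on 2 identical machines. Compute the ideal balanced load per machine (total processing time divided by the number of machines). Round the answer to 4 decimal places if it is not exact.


Total processing time = 4 + 6 + 4 + 14 + 6 = 34
Number of machines = 2
Ideal balanced load = 34 / 2 = 17.0

17.0


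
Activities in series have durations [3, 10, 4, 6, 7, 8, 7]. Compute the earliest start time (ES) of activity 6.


Activity 6 starts after activities 1 through 5 complete.
Predecessor durations: [3, 10, 4, 6, 7]
ES = 3 + 10 + 4 + 6 + 7 = 30

30


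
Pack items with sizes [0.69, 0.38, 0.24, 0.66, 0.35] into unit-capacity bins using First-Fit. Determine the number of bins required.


Place items sequentially using First-Fit:
  Item 0.69 -> new Bin 1
  Item 0.38 -> new Bin 2
  Item 0.24 -> Bin 1 (now 0.93)
  Item 0.66 -> new Bin 3
  Item 0.35 -> Bin 2 (now 0.73)
Total bins used = 3

3


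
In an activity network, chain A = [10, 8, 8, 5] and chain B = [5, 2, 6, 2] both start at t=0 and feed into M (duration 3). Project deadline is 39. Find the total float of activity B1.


Forward pass: ES(B1) = sum of predecessors on chain B = 0
EF = ES + duration = 0 + 5 = 5
Backward pass: LF(M) = deadline = 39; LS(M) = 39 - 3 = 36
LF(B1) = LS(M) - sum(successors on chain B) = 36 - 10 = 26
LS = LF - duration = 26 - 5 = 21
Total float = LS - ES = 21 - 0 = 21

21


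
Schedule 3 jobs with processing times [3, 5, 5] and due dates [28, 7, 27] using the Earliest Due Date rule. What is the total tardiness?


Sort by due date (EDD order): [(5, 7), (5, 27), (3, 28)]
Compute completion times and tardiness:
  Job 1: p=5, d=7, C=5, tardiness=max(0,5-7)=0
  Job 2: p=5, d=27, C=10, tardiness=max(0,10-27)=0
  Job 3: p=3, d=28, C=13, tardiness=max(0,13-28)=0
Total tardiness = 0

0


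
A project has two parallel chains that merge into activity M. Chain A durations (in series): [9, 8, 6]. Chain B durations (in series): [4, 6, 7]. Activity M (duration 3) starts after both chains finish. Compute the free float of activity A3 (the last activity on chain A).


ES(A3) = sum of predecessors on chain A = 17
EF(A3) = ES + duration = 17 + 6 = 23
Successor of A3 is M. ES(M) = max(sum(A), sum(B)) = max(23, 17) = 23
Free float = ES(successor) - EF(current) = 23 - 23 = 0

0


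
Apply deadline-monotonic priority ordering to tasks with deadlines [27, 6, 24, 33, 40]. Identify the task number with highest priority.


Sort tasks by relative deadline (ascending):
  Task 2: deadline = 6
  Task 3: deadline = 24
  Task 1: deadline = 27
  Task 4: deadline = 33
  Task 5: deadline = 40
Priority order (highest first): [2, 3, 1, 4, 5]
Highest priority task = 2

2


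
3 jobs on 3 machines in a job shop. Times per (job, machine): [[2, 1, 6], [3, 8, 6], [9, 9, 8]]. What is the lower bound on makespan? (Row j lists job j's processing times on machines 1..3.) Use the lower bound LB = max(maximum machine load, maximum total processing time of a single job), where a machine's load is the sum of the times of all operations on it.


Machine loads:
  Machine 1: 2 + 3 + 9 = 14
  Machine 2: 1 + 8 + 9 = 18
  Machine 3: 6 + 6 + 8 = 20
Max machine load = 20
Job totals:
  Job 1: 9
  Job 2: 17
  Job 3: 26
Max job total = 26
Lower bound = max(20, 26) = 26

26


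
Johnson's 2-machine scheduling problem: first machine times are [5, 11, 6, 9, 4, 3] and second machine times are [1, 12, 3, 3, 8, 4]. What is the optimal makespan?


Apply Johnson's rule:
  Group 1 (a <= b): [(6, 3, 4), (5, 4, 8), (2, 11, 12)]
  Group 2 (a > b): [(3, 6, 3), (4, 9, 3), (1, 5, 1)]
Optimal job order: [6, 5, 2, 3, 4, 1]
Schedule:
  Job 6: M1 done at 3, M2 done at 7
  Job 5: M1 done at 7, M2 done at 15
  Job 2: M1 done at 18, M2 done at 30
  Job 3: M1 done at 24, M2 done at 33
  Job 4: M1 done at 33, M2 done at 36
  Job 1: M1 done at 38, M2 done at 39
Makespan = 39

39


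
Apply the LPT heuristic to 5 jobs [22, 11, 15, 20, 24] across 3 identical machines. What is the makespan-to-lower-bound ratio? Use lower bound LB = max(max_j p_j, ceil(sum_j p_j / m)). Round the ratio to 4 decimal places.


LPT order: [24, 22, 20, 15, 11]
Machine loads after assignment: [24, 33, 35]
LPT makespan = 35
Lower bound = max(max_job, ceil(total/3)) = max(24, 31) = 31
Ratio = 35 / 31 = 1.129

1.129


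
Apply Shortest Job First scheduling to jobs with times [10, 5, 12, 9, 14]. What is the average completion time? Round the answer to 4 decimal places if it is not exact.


SJF order (ascending): [5, 9, 10, 12, 14]
Completion times:
  Job 1: burst=5, C=5
  Job 2: burst=9, C=14
  Job 3: burst=10, C=24
  Job 4: burst=12, C=36
  Job 5: burst=14, C=50
Average completion = 129/5 = 25.8

25.8


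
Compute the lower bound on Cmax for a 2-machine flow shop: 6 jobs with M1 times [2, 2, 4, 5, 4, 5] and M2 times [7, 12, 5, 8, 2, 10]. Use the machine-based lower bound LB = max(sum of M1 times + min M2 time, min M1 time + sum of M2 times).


LB1 = sum(M1 times) + min(M2 times) = 22 + 2 = 24
LB2 = min(M1 times) + sum(M2 times) = 2 + 44 = 46
Lower bound = max(LB1, LB2) = max(24, 46) = 46

46


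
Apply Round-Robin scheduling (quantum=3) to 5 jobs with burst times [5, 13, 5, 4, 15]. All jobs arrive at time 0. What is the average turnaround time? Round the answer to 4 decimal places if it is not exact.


Time quantum = 3
Execution trace:
  J1 runs 3 units, time = 3
  J2 runs 3 units, time = 6
  J3 runs 3 units, time = 9
  J4 runs 3 units, time = 12
  J5 runs 3 units, time = 15
  J1 runs 2 units, time = 17
  J2 runs 3 units, time = 20
  J3 runs 2 units, time = 22
  J4 runs 1 units, time = 23
  J5 runs 3 units, time = 26
  J2 runs 3 units, time = 29
  J5 runs 3 units, time = 32
  J2 runs 3 units, time = 35
  J5 runs 3 units, time = 38
  J2 runs 1 units, time = 39
  J5 runs 3 units, time = 42
Finish times: [17, 39, 22, 23, 42]
Average turnaround = 143/5 = 28.6

28.6


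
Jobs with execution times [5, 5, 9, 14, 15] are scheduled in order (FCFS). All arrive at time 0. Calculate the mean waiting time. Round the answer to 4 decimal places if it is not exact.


FCFS order (as given): [5, 5, 9, 14, 15]
Waiting times:
  Job 1: wait = 0
  Job 2: wait = 5
  Job 3: wait = 10
  Job 4: wait = 19
  Job 5: wait = 33
Sum of waiting times = 67
Average waiting time = 67/5 = 13.4

13.4


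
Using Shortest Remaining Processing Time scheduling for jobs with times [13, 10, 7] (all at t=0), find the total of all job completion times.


Since all jobs arrive at t=0, SRPT equals SPT ordering.
SPT order: [7, 10, 13]
Completion times:
  Job 1: p=7, C=7
  Job 2: p=10, C=17
  Job 3: p=13, C=30
Total completion time = 7 + 17 + 30 = 54

54


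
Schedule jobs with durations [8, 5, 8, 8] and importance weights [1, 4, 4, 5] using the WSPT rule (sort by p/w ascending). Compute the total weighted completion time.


Compute p/w ratios and sort ascending (WSPT): [(5, 4), (8, 5), (8, 4), (8, 1)]
Compute weighted completion times:
  Job (p=5,w=4): C=5, w*C=4*5=20
  Job (p=8,w=5): C=13, w*C=5*13=65
  Job (p=8,w=4): C=21, w*C=4*21=84
  Job (p=8,w=1): C=29, w*C=1*29=29
Total weighted completion time = 198

198


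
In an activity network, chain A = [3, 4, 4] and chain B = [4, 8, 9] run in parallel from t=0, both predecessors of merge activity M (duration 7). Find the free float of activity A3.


ES(A3) = sum of predecessors on chain A = 7
EF(A3) = ES + duration = 7 + 4 = 11
Successor of A3 is M. ES(M) = max(sum(A), sum(B)) = max(11, 21) = 21
Free float = ES(successor) - EF(current) = 21 - 11 = 10

10


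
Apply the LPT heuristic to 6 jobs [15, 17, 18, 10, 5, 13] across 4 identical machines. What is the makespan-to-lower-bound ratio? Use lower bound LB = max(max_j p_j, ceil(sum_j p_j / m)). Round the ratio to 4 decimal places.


LPT order: [18, 17, 15, 13, 10, 5]
Machine loads after assignment: [18, 17, 20, 23]
LPT makespan = 23
Lower bound = max(max_job, ceil(total/4)) = max(18, 20) = 20
Ratio = 23 / 20 = 1.15

1.15


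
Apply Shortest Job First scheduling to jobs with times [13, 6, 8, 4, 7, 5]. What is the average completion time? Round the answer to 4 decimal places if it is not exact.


SJF order (ascending): [4, 5, 6, 7, 8, 13]
Completion times:
  Job 1: burst=4, C=4
  Job 2: burst=5, C=9
  Job 3: burst=6, C=15
  Job 4: burst=7, C=22
  Job 5: burst=8, C=30
  Job 6: burst=13, C=43
Average completion = 123/6 = 20.5

20.5


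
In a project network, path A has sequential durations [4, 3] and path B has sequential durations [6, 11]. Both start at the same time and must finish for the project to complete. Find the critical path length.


Path A total = 4 + 3 = 7
Path B total = 6 + 11 = 17
Critical path = longest path = max(7, 17) = 17

17


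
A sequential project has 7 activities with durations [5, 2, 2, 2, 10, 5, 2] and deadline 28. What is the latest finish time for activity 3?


LF(activity 3) = deadline - sum of successor durations
Successors: activities 4 through 7 with durations [2, 10, 5, 2]
Sum of successor durations = 19
LF = 28 - 19 = 9

9


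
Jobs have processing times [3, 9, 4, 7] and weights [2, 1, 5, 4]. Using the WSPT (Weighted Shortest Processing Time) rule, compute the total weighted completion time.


Compute p/w ratios and sort ascending (WSPT): [(4, 5), (3, 2), (7, 4), (9, 1)]
Compute weighted completion times:
  Job (p=4,w=5): C=4, w*C=5*4=20
  Job (p=3,w=2): C=7, w*C=2*7=14
  Job (p=7,w=4): C=14, w*C=4*14=56
  Job (p=9,w=1): C=23, w*C=1*23=23
Total weighted completion time = 113

113


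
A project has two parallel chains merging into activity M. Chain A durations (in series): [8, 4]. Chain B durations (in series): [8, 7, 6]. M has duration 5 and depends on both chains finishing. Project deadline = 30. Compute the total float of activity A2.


Forward pass: ES(A2) = sum of predecessors on chain A = 8
EF = ES + duration = 8 + 4 = 12
Backward pass: LF(M) = deadline = 30; LS(M) = 30 - 5 = 25
LF(A2) = LS(M) - sum(successors on chain A) = 25 - 0 = 25
LS = LF - duration = 25 - 4 = 21
Total float = LS - ES = 21 - 8 = 13

13


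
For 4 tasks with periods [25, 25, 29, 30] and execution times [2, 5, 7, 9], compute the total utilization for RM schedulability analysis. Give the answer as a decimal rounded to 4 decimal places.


Compute individual utilizations (exact fractions):
  Task 1: C/T = 2/25 (approx. 0.08)
  Task 2: C/T = 5/25 = 1/5 (approx. 0.2)
  Task 3: C/T = 7/29 (approx. 0.2414)
  Task 4: C/T = 9/30 = 3/10 (approx. 0.3)
Total utilization U = 2/25 + 1/5 + 7/29 + 3/10 = 1191/1450
Rounded to 4 decimal places: U = 0.8214
RM (Liu & Layland) bound for 4 tasks = 0.756828; compare with U = 1191/1450 (approx. 0.821379)
bound < U <= 1, so the RM sufficient condition is not met (inconclusive; an exact test such as response-time analysis is needed).

0.8214


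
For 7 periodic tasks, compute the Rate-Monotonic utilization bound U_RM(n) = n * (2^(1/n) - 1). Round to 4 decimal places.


Compute 2^(1/7) = 1.1040895137
Subtract 1: 1.1040895137 - 1 = 0.1040895137
Multiply by n: 7 * 0.1040895137 = 0.7286265959
Round to 4 dp: 0.7286

0.7286


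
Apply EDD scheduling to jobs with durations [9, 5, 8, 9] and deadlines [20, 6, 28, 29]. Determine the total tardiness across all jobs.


Sort by due date (EDD order): [(5, 6), (9, 20), (8, 28), (9, 29)]
Compute completion times and tardiness:
  Job 1: p=5, d=6, C=5, tardiness=max(0,5-6)=0
  Job 2: p=9, d=20, C=14, tardiness=max(0,14-20)=0
  Job 3: p=8, d=28, C=22, tardiness=max(0,22-28)=0
  Job 4: p=9, d=29, C=31, tardiness=max(0,31-29)=2
Total tardiness = 2

2


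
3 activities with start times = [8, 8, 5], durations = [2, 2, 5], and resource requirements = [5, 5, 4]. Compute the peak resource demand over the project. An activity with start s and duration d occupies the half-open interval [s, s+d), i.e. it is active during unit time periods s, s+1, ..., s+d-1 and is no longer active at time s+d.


Each activity i is active on [start_i, start_i + duration_i).
Compute total resource usage per time slot:
  t=0: active resources = [], total = 0
  t=1: active resources = [], total = 0
  t=2: active resources = [], total = 0
  t=3: active resources = [], total = 0
  t=4: active resources = [], total = 0
  t=5: active resources = [4], total = 4
  t=6: active resources = [4], total = 4
  t=7: active resources = [4], total = 4
  t=8: active resources = [5, 5, 4], total = 14
  t=9: active resources = [5, 5, 4], total = 14
Peak resource demand = 14

14
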